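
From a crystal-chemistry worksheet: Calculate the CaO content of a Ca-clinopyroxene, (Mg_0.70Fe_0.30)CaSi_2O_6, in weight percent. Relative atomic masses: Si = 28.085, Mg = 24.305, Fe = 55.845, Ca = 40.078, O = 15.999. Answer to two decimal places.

Molar mass of (Mg_0.70Fe_0.30)CaSi_2O_6 = 0.70*24.305 + 0.30*55.845 + 1*40.078 + 2*28.085 + 6*15.999 = 226.009 g/mol.
Each formula unit contains 1 Ca, equivalent to 1/1 = 1.0000 mol CaO.
M(CaO) = 1×40.078 + 1×15.999 = 56.077 g/mol.
Mass of CaO per formula unit = 1.0000 × 56.077 = 56.077 g.
CaO wt% = 56.077 / 226.009 × 100 = 24.81%.

24.81 wt%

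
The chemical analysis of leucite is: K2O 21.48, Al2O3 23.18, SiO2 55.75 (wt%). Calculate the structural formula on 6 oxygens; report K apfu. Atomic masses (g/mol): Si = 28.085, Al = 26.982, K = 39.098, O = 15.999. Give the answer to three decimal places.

0.989 K apfu

K2O (M=94.195): mol = 0.22804; K = 0.45608, O = 0.22804.
Al2O3 (M=101.961): mol = 0.22734; Al = 0.45468, O = 0.68202.
SiO2 (M=60.083): mol = 0.92788; Si = 0.92788, O = 1.85576.
ΣO = 2.76582; factor = 6/ΣO = 2.16934.
K apfu = 0.45608 × 2.16934 = 0.989.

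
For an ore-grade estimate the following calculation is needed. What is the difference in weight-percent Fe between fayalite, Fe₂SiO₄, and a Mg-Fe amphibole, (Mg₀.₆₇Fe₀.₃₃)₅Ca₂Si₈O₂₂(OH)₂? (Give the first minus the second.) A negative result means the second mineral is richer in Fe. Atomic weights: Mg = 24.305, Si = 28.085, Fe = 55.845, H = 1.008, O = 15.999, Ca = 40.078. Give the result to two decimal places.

44.15 percentage points

M(Fe₂SiO₄) = 203.771 g/mol, so wt% Fe = 111.690/203.771 × 100 = 54.81%.
M((Mg₀.₆₇Fe₀.₃₃)₅Ca₂Si₈O₂₂(OH)₂) = 864.394 g/mol, so wt% Fe = 92.144/864.394 × 100 = 10.66%.
54.81 − 10.66 = 44.15 pp.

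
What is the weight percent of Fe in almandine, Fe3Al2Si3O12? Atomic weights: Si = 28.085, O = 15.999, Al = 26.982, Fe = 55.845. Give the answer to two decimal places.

33.66 weight percent

M(Fe3Al2Si3O12) = 497.742 g/mol.
Fe contributes 3 × 55.845 = 167.535 g per mole.
167.535/497.742 = 0.3366 → 33.66%.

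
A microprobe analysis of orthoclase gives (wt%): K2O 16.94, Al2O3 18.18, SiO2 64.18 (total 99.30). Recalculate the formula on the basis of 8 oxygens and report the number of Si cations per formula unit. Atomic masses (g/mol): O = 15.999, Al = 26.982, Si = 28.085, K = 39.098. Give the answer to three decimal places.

16.94 wt% K2O ÷ 94.195 g/mol = 0.17984 mol, giving 0.35968 K and 0.17984 O.
18.18 wt% Al2O3 ÷ 101.961 g/mol = 0.17830 mol, giving 0.35660 Al and 0.53490 O.
64.18 wt% SiO2 ÷ 60.083 g/mol = 1.06819 mol, giving 1.06819 Si and 2.13638 O.
Oxygen sums to 2.85112; scaling by 8/2.85112 = 2.80591 puts the formula on 8 O.
Si: 1.06819 × 2.80591 = 2.997 atoms per formula unit.

2.997 Si apfu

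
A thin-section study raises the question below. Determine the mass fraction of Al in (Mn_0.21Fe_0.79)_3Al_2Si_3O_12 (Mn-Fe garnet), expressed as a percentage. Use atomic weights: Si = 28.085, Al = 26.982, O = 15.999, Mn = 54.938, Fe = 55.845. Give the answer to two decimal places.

10.85 wt%

Molar mass of (Mn_0.21Fe_0.79)_3Al_2Si_3O_12: 0.63*54.938 + 2.37*55.845 + 2*26.982 + 3*28.085 + 12*15.999 = 497.171 g/mol.
Mass of Al per formula unit: 2 × 26.982 = 53.964 g.
Weight fraction Al = 53.964 / 497.171 = 0.1085.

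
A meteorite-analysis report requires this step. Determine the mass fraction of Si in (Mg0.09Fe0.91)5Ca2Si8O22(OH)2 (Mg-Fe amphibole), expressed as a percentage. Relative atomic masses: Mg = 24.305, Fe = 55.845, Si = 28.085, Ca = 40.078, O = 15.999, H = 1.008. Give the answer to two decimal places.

Formula mass = 0.45*24.305 + 4.55*55.845 + 2*40.078 + 8*28.085 + 24*15.999 + 2*1.008 = 955.860 g/mol, of which 224.680 g is Si.
So Si makes up 224.680/955.860 = 0.2351 of the mass, i.e. 23.51%.

23.51 wt%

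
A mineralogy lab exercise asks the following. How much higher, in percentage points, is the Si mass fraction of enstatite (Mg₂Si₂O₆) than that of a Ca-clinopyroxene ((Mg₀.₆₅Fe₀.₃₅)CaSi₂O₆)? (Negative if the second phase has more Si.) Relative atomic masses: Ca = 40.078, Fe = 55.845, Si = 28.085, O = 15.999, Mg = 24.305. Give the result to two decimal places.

Si in Mg₂Si₂O₆: molar mass 200.774 g/mol; 2×28.085 = 56.170 g → 27.98 wt%.
Si in (Mg₀.₆₅Fe₀.₃₅)CaSi₂O₆: molar mass 227.586 g/mol; 2×28.085 = 56.170 g → 24.68 wt%.
Difference = 27.98 − 24.68 = 3.30 percentage points.

3.30 percentage points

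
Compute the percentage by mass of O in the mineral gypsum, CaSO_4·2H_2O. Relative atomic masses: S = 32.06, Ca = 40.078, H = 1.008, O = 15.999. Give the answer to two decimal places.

55.76 weight percent

M(CaSO_4·2H_2O) = 172.164 g/mol.
O contributes 6 × 15.999 = 95.994 g per mole.
95.994/172.164 = 0.5576 → 55.76%.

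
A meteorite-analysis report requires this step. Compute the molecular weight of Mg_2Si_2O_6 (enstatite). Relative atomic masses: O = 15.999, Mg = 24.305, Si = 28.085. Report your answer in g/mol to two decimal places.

Mg: 2 × 24.305 = 48.6100
Si: 2 × 28.085 = 56.1700
O: 6 × 15.999 = 95.9940
Summing the contributions gives the formula mass.

200.77 g/mol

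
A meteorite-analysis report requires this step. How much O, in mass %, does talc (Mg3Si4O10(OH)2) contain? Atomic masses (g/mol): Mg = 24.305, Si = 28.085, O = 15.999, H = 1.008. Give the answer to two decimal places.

M(Mg3Si4O10(OH)2) = 379.259 g/mol.
O contributes 12 × 15.999 = 191.988 g per mole.
191.988/379.259 = 0.5062 → 50.62%.

50.62 mass %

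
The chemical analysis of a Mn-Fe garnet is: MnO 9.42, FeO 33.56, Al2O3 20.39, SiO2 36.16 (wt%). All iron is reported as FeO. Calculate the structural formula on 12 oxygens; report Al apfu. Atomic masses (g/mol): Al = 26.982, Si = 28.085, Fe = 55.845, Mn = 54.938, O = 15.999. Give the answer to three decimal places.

MnO (M=70.937): mol = 0.13279; Mn = 0.13279, O = 0.13279.
FeO (M=71.844): mol = 0.46712; Fe = 0.46712, O = 0.46712.
Al2O3 (M=101.961): mol = 0.19998; Al = 0.39996, O = 0.59994.
SiO2 (M=60.083): mol = 0.60183; Si = 0.60183, O = 1.20366.
ΣO = 2.40351; factor = 12/ΣO = 4.99270.
Al apfu = 0.39996 × 4.99270 = 1.997.

1.997 Al apfu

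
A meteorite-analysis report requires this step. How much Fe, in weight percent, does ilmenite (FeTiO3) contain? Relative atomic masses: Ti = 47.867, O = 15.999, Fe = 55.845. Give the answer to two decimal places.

36.81 weight percent

M(FeTiO3) = 151.709 g/mol.
Fe contributes 1 × 55.845 = 55.845 g per mole.
55.845/151.709 = 0.3681 → 36.81%.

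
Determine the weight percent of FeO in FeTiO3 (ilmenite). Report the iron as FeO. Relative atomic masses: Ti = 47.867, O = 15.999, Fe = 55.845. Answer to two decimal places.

47.36 wt%

Formula mass = 151.709 g/mol.
1 Fe → 1.0000 mol FeO per formula unit; M(FeO) = 71.844, so FeO mass = 71.844 g.
71.844/151.709 × 100 = 47.36 wt%.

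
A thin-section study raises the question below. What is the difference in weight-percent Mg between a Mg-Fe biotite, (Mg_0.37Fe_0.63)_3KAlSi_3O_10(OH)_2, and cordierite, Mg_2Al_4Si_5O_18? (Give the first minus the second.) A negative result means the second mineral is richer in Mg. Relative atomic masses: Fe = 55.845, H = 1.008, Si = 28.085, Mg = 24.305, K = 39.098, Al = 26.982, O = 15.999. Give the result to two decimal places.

-2.65 percentage points

M((Mg_0.37Fe_0.63)_3KAlSi_3O_10(OH)_2) = 476.865 g/mol, so wt% Mg = 26.979/476.865 × 100 = 5.66%.
M(Mg_2Al_4Si_5O_18) = 584.945 g/mol, so wt% Mg = 48.610/584.945 × 100 = 8.31%.
5.66 − 8.31 = -2.65 pp.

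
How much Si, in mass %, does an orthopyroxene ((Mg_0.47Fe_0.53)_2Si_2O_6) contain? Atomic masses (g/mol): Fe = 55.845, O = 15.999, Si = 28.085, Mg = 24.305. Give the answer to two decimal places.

Formula mass = 0.94×24.305 + 1.06×55.845 + 2×28.085 + 6×15.999 = 234.206 g/mol, of which 56.170 g is Si.
So Si makes up 56.170/234.206 = 0.2398 of the mass, i.e. 23.98%.

23.98 mass %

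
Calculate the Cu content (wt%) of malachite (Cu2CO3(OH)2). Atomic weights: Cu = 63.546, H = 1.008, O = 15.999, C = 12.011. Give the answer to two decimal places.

57.48 wt%

Molar mass of Cu2CO3(OH)2: 2*63.546 + 1*12.011 + 5*15.999 + 2*1.008 = 221.114 g/mol.
Mass of Cu per formula unit: 2 × 63.546 = 127.092 g.
Weight fraction Cu = 127.092 / 221.114 = 0.5748.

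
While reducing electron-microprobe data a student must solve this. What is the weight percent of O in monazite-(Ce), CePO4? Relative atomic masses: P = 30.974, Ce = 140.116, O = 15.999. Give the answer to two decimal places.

27.22 mass %

M(CePO4) = 235.086 g/mol.
O contributes 4 × 15.999 = 63.996 g per mole.
63.996/235.086 = 0.2722 → 27.22%.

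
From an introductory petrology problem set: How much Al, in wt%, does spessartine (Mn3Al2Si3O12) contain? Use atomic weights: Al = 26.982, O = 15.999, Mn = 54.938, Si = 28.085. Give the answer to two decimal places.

M(Mn3Al2Si3O12) = 495.021 g/mol.
Al contributes 2 × 26.982 = 53.964 g per mole.
53.964/495.021 = 0.1090 → 10.90%.

10.90 wt%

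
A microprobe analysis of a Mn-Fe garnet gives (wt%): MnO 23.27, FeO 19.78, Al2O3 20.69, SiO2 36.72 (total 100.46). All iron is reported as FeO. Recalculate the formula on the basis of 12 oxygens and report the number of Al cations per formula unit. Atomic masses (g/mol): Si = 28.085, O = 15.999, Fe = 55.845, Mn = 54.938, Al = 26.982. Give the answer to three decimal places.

2.001 Al apfu

MnO: 23.27/70.937 = 0.32804 mol → 0.32804 mol Mn, 0.32804 mol O.
FeO: 19.78/71.844 = 0.27532 mol → 0.27532 mol Fe, 0.27532 mol O.
Al2O3: 20.69/101.961 = 0.20292 mol → 0.40584 mol Al, 0.60876 mol O.
SiO2: 36.72/60.083 = 0.61115 mol → 0.61115 mol Si, 1.22230 mol O.
Total oxygen = 2.43442 mol. Normalization factor = 12/2.43442 = 4.92931.
Al per 12 O = 0.40584 × 4.92931 = 2.001.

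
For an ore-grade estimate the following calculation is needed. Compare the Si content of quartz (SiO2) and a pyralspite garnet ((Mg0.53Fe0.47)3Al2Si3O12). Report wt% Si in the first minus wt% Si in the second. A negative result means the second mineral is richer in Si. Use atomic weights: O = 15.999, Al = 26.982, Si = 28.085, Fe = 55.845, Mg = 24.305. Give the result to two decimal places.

Si in SiO2: molar mass 60.083 g/mol; 1×28.085 = 28.085 g → 46.74 wt%.
Si in (Mg0.53Fe0.47)3Al2Si3O12: molar mass 447.593 g/mol; 3×28.085 = 84.255 g → 18.82 wt%.
Difference = 46.74 − 18.82 = 27.92 percentage points.

27.92 percentage points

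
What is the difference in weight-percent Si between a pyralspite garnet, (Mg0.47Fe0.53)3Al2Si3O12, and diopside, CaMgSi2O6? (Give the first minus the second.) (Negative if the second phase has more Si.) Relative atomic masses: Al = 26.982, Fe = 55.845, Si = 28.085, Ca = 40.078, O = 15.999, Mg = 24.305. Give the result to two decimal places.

-7.35 percentage points

Si in (Mg0.47Fe0.53)3Al2Si3O12: molar mass 453.271 g/mol; 3×28.085 = 84.255 g → 18.59 wt%.
Si in CaMgSi2O6: molar mass 216.547 g/mol; 2×28.085 = 56.170 g → 25.94 wt%.
Difference = 18.59 − 25.94 = -7.35 percentage points.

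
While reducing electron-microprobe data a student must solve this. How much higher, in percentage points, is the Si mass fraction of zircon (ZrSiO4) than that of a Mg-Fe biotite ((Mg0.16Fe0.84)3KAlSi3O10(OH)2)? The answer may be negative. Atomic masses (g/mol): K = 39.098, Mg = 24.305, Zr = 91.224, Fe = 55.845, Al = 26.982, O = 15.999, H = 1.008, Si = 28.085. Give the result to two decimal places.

-1.64 percentage points

First mineral: 28.085 g Si in 183.305 g formula = 15.32 wt% Si.
Second mineral: 84.255 g Si in 496.735 g formula = 16.96 wt% Si.
15.32% − 16.96% gives a difference of -1.64 percentage points.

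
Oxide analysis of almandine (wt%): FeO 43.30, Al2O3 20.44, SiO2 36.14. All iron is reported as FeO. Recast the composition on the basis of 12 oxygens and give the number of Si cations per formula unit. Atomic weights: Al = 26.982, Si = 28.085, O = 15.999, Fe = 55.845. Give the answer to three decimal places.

2.999 Si apfu

FeO: 43.30/71.844 = 0.60269 mol → 0.60269 mol Fe, 0.60269 mol O.
Al2O3: 20.44/101.961 = 0.20047 mol → 0.40094 mol Al, 0.60141 mol O.
SiO2: 36.14/60.083 = 0.60150 mol → 0.60150 mol Si, 1.20300 mol O.
Total oxygen = 2.40710 mol. Normalization factor = 12/2.40710 = 4.98525.
Si per 12 O = 0.60150 × 4.98525 = 2.999.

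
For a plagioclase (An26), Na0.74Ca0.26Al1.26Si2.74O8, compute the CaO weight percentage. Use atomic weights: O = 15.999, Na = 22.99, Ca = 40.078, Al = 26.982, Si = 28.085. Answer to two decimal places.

M(Na0.74Ca0.26Al1.26Si2.74O8) = 266.375 g/mol; M(CaO) = 56.077 g/mol.
Moles CaO per formula unit = 0.26 Ca ÷ 1 = 0.2600.
CaO fraction = (0.2600 × 56.077) / 266.375 = 14.580/266.375 = 0.0547.

5.47 wt%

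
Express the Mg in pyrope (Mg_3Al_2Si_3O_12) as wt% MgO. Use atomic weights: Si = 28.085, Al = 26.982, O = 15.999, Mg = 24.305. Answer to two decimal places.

29.99 wt%

Formula mass = 403.122 g/mol.
3 Mg → 3.0000 mol MgO per formula unit; M(MgO) = 40.304, so MgO mass = 120.912 g.
120.912/403.122 × 100 = 29.99 wt%.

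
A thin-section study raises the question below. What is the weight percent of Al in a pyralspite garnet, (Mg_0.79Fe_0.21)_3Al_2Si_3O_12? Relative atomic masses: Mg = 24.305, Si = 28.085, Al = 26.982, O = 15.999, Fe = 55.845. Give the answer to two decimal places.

Molar mass of (Mg_0.79Fe_0.21)_3Al_2Si_3O_12: 2.37*24.305 + 0.63*55.845 + 2*26.982 + 3*28.085 + 12*15.999 = 422.992 g/mol.
Mass of Al per formula unit: 2 × 26.982 = 53.964 g.
Weight fraction Al = 53.964 / 422.992 = 0.1276.

12.76 mass %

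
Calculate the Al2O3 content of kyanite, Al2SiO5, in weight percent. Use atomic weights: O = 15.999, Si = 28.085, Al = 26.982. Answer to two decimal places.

62.92 wt%

Formula mass = 162.044 g/mol.
2 Al → 1.0000 mol Al2O3 per formula unit; M(Al2O3) = 101.961, so Al2O3 mass = 101.961 g.
101.961/162.044 × 100 = 62.92 wt%.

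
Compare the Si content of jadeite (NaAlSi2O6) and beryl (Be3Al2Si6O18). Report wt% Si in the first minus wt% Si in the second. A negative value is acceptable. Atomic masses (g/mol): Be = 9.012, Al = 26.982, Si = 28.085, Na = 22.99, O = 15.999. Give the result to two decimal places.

-3.56 percentage points

Si in NaAlSi2O6: molar mass 202.136 g/mol; 2×28.085 = 56.170 g → 27.79 wt%.
Si in Be3Al2Si6O18: molar mass 537.492 g/mol; 6×28.085 = 168.510 g → 31.35 wt%.
Difference = 27.79 − 31.35 = -3.56 percentage points.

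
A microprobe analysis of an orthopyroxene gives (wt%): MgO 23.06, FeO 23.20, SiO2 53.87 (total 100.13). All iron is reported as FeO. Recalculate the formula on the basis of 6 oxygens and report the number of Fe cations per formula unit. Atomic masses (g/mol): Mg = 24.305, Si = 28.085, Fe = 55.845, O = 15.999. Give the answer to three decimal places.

0.721 Fe apfu

23.06 wt% MgO ÷ 40.304 g/mol = 0.57215 mol, giving 0.57215 Mg and 0.57215 O.
23.20 wt% FeO ÷ 71.844 g/mol = 0.32292 mol, giving 0.32292 Fe and 0.32292 O.
53.87 wt% SiO2 ÷ 60.083 g/mol = 0.89659 mol, giving 0.89659 Si and 1.79318 O.
Oxygen sums to 2.68825; scaling by 6/2.68825 = 2.23194 puts the formula on 6 O.
Fe: 0.32292 × 2.23194 = 0.721 atoms per formula unit.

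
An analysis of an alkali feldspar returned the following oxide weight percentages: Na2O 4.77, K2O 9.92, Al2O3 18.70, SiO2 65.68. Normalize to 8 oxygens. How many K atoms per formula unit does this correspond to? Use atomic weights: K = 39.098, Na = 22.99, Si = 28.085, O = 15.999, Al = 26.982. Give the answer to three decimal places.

Na2O (M=61.979): mol = 0.07696; Na = 0.15392, O = 0.07696.
K2O (M=94.195): mol = 0.10531; K = 0.21062, O = 0.10531.
Al2O3 (M=101.961): mol = 0.18340; Al = 0.36680, O = 0.55020.
SiO2 (M=60.083): mol = 1.09315; Si = 1.09315, O = 2.18630.
ΣO = 2.91877; factor = 8/ΣO = 2.74088.
K apfu = 0.21062 × 2.74088 = 0.577.

0.577 K apfu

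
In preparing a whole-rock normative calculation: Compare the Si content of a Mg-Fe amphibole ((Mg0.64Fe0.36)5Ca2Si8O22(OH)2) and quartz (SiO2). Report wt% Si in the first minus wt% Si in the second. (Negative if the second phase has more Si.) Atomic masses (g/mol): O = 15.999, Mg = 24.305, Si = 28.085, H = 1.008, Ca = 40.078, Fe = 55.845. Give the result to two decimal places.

-20.89 percentage points

Si in (Mg0.64Fe0.36)5Ca2Si8O22(OH)2: molar mass 869.125 g/mol; 8×28.085 = 224.680 g → 25.85 wt%.
Si in SiO2: molar mass 60.083 g/mol; 1×28.085 = 28.085 g → 46.74 wt%.
Difference = 25.85 − 46.74 = -20.89 percentage points.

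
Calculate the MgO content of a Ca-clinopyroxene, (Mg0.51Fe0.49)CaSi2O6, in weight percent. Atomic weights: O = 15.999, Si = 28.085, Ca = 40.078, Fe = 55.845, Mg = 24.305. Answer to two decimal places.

8.86 wt%

Formula mass = 232.002 g/mol.
0.51 Mg → 0.5100 mol MgO per formula unit; M(MgO) = 40.304, so MgO mass = 20.555 g.
20.555/232.002 × 100 = 8.86 wt%.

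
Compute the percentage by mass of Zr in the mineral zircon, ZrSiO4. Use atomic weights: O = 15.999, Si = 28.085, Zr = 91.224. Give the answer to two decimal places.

Formula mass = 1*91.224 + 1*28.085 + 4*15.999 = 183.305 g/mol, of which 91.224 g is Zr.
So Zr makes up 91.224/183.305 = 0.4977 of the mass, i.e. 49.77%.

49.77 mass %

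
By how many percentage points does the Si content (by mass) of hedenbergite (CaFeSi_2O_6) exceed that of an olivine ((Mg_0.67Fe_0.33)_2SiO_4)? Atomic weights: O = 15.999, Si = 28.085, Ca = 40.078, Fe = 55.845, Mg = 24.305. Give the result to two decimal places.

Si in CaFeSi_2O_6: molar mass 248.087 g/mol; 2×28.085 = 56.170 g → 22.64 wt%.
Si in (Mg_0.67Fe_0.33)_2SiO_4: molar mass 161.507 g/mol; 1×28.085 = 28.085 g → 17.39 wt%.
Difference = 22.64 − 17.39 = 5.25 percentage points.

5.25 percentage points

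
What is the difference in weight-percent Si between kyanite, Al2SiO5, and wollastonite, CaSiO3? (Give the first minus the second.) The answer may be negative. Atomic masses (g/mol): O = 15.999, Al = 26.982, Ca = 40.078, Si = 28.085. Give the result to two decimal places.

Si in Al2SiO5: molar mass 162.044 g/mol; 1×28.085 = 28.085 g → 17.33 wt%.
Si in CaSiO3: molar mass 116.160 g/mol; 1×28.085 = 28.085 g → 24.18 wt%.
Difference = 17.33 − 24.18 = -6.85 percentage points.

-6.85 percentage points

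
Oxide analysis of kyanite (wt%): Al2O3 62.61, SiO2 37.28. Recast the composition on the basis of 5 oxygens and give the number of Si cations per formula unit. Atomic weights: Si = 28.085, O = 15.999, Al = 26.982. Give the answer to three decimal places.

Al2O3 (M=101.961): mol = 0.61406; Al = 1.22812, O = 1.84218.
SiO2 (M=60.083): mol = 0.62048; Si = 0.62048, O = 1.24096.
ΣO = 3.08314; factor = 5/ΣO = 1.62172.
Si apfu = 0.62048 × 1.62172 = 1.006.

1.006 Si apfu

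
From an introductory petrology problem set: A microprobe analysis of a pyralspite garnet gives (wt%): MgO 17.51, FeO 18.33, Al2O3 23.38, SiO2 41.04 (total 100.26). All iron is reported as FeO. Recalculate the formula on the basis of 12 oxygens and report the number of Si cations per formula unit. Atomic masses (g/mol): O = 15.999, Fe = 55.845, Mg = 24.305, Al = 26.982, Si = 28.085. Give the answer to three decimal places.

17.51 wt% MgO ÷ 40.304 g/mol = 0.43445 mol, giving 0.43445 Mg and 0.43445 O.
18.33 wt% FeO ÷ 71.844 g/mol = 0.25514 mol, giving 0.25514 Fe and 0.25514 O.
23.38 wt% Al2O3 ÷ 101.961 g/mol = 0.22930 mol, giving 0.45860 Al and 0.68790 O.
41.04 wt% SiO2 ÷ 60.083 g/mol = 0.68306 mol, giving 0.68306 Si and 1.36612 O.
Oxygen sums to 2.74361; scaling by 12/2.74361 = 4.37380 puts the formula on 12 O.
Si: 0.68306 × 4.37380 = 2.988 atoms per formula unit.

2.988 Si apfu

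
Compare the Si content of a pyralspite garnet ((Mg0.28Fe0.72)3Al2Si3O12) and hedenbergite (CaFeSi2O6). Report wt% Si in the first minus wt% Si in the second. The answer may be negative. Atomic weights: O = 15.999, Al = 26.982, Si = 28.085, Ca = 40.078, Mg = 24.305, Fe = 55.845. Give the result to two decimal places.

-4.76 percentage points

First mineral: 84.255 g Si in 471.248 g formula = 17.88 wt% Si.
Second mineral: 56.170 g Si in 248.087 g formula = 22.64 wt% Si.
17.88% − 22.64% gives a difference of -4.76 percentage points.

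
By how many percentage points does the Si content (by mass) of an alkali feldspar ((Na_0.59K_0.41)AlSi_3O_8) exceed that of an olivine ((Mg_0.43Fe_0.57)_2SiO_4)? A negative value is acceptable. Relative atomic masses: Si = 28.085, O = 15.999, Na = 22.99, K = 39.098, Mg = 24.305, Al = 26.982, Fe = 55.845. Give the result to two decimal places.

15.44 percentage points

First mineral: 84.255 g Si in 268.823 g formula = 31.34 wt% Si.
Second mineral: 28.085 g Si in 176.647 g formula = 15.90 wt% Si.
31.34% − 15.90% gives a difference of 15.44 percentage points.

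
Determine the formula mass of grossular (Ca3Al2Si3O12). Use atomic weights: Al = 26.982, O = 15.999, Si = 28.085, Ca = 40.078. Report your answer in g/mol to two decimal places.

Ca: 3 × 40.078 = 120.2340
Al: 2 × 26.982 = 53.9640
Si: 3 × 28.085 = 84.2550
O: 12 × 15.999 = 191.9880
Summing the contributions gives the formula mass.

450.44 g/mol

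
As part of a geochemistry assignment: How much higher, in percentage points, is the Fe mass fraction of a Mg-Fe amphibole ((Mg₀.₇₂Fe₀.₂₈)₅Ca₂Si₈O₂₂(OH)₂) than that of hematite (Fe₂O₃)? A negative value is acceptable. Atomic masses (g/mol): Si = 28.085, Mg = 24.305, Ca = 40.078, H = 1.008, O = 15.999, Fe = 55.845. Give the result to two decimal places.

First mineral: 78.183 g Fe in 856.509 g formula = 9.13 wt% Fe.
Second mineral: 111.690 g Fe in 159.687 g formula = 69.94 wt% Fe.
9.13% − 69.94% gives a difference of -60.81 percentage points.

-60.81 percentage points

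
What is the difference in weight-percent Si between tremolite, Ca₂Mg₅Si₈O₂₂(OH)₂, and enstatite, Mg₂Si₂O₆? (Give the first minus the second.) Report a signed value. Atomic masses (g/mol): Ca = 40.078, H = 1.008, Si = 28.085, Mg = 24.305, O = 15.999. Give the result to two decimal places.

-0.32 percentage points

M(Ca₂Mg₅Si₈O₂₂(OH)₂) = 812.353 g/mol, so wt% Si = 224.680/812.353 × 100 = 27.66%.
M(Mg₂Si₂O₆) = 200.774 g/mol, so wt% Si = 56.170/200.774 × 100 = 27.98%.
27.66 − 27.98 = -0.32 pp.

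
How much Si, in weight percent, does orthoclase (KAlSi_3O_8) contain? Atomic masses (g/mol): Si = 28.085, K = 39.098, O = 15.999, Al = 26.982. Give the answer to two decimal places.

30.27 weight percent

M(KAlSi_3O_8) = 278.327 g/mol.
Si contributes 3 × 28.085 = 84.255 g per mole.
84.255/278.327 = 0.3027 → 30.27%.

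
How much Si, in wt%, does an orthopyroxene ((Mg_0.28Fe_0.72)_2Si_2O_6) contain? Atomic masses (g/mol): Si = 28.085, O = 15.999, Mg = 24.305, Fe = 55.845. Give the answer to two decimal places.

M((Mg_0.28Fe_0.72)_2Si_2O_6) = 246.192 g/mol.
Si contributes 2 × 28.085 = 56.170 g per mole.
56.170/246.192 = 0.2282 → 22.82%.

22.82 wt%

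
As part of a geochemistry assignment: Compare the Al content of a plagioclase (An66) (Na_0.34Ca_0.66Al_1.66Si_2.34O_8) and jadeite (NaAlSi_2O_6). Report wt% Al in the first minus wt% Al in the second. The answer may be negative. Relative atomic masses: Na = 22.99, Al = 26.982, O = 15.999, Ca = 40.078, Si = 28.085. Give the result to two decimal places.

M(Na_0.34Ca_0.66Al_1.66Si_2.34O_8) = 272.769 g/mol, so wt% Al = 44.790/272.769 × 100 = 16.42%.
M(NaAlSi_2O_6) = 202.136 g/mol, so wt% Al = 26.982/202.136 × 100 = 13.35%.
16.42 − 13.35 = 3.07 pp.

3.07 percentage points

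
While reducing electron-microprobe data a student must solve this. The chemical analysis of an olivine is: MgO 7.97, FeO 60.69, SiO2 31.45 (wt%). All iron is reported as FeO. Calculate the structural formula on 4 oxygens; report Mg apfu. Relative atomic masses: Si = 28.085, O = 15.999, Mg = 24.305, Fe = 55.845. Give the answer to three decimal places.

MgO: 7.97/40.304 = 0.19775 mol → 0.19775 mol Mg, 0.19775 mol O.
FeO: 60.69/71.844 = 0.84475 mol → 0.84475 mol Fe, 0.84475 mol O.
SiO2: 31.45/60.083 = 0.52344 mol → 0.52344 mol Si, 1.04688 mol O.
Total oxygen = 2.08938 mol. Normalization factor = 4/2.08938 = 1.91444.
Mg per 4 O = 0.19775 × 1.91444 = 0.379.

0.379 Mg apfu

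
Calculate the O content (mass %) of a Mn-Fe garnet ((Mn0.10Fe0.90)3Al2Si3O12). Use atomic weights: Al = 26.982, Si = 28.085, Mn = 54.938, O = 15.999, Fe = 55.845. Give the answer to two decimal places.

38.59 mass %

Molar mass of (Mn0.10Fe0.90)3Al2Si3O12: 0.30·54.938 + 2.70·55.845 + 2·26.982 + 3·28.085 + 12·15.999 = 497.470 g/mol.
Mass of O per formula unit: 12 × 15.999 = 191.988 g.
Weight fraction O = 191.988 / 497.470 = 0.3859.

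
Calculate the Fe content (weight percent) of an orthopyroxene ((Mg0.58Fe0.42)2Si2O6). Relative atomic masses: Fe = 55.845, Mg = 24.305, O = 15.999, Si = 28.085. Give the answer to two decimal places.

20.64 weight percent

Molar mass of (Mg0.58Fe0.42)2Si2O6: 1.16*24.305 + 0.84*55.845 + 2*28.085 + 6*15.999 = 227.268 g/mol.
Mass of Fe per formula unit: 0.84 × 55.845 = 46.910 g.
Weight fraction Fe = 46.910 / 227.268 = 0.2064.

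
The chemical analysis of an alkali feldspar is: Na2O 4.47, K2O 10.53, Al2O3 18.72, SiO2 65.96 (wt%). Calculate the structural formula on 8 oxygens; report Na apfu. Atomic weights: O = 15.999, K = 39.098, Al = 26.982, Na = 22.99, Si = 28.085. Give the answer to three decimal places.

4.47 wt% Na2O ÷ 61.979 g/mol = 0.07212 mol, giving 0.14424 Na and 0.07212 O.
10.53 wt% K2O ÷ 94.195 g/mol = 0.11179 mol, giving 0.22358 K and 0.11179 O.
18.72 wt% Al2O3 ÷ 101.961 g/mol = 0.18360 mol, giving 0.36720 Al and 0.55080 O.
65.96 wt% SiO2 ÷ 60.083 g/mol = 1.09781 mol, giving 1.09781 Si and 2.19562 O.
Oxygen sums to 2.93033; scaling by 8/2.93033 = 2.73007 puts the formula on 8 O.
Na: 0.14424 × 2.73007 = 0.394 atoms per formula unit.

0.394 Na apfu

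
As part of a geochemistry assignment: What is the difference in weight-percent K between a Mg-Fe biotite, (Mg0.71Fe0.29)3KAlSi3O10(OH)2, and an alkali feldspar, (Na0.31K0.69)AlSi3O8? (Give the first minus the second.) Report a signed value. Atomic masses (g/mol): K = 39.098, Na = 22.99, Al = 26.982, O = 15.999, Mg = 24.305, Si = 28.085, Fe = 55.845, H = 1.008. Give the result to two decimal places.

-1.08 percentage points

M((Mg0.71Fe0.29)3KAlSi3O10(OH)2) = 444.694 g/mol, so wt% K = 39.098/444.694 × 100 = 8.79%.
M((Na0.31K0.69)AlSi3O8) = 273.334 g/mol, so wt% K = 26.978/273.334 × 100 = 9.87%.
8.79 − 9.87 = -1.08 pp.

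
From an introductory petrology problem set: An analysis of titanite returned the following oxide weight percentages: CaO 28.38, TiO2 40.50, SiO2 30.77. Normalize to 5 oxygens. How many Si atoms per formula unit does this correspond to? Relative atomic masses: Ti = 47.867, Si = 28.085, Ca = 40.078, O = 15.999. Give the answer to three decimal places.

1.006 Si apfu

CaO (M=56.077): mol = 0.50609; Ca = 0.50609, O = 0.50609.
TiO2 (M=79.865): mol = 0.50711; Ti = 0.50711, O = 1.01422.
SiO2 (M=60.083): mol = 0.51212; Si = 0.51212, O = 1.02424.
ΣO = 2.54455; factor = 5/ΣO = 1.96498.
Si apfu = 0.51212 × 1.96498 = 1.006.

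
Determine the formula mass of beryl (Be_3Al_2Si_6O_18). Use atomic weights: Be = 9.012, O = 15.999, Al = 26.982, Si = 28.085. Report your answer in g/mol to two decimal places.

The formula mass is the sum 3×9.012 + 2×26.982 + 6×28.085 + 18×15.999.

537.49 g/mol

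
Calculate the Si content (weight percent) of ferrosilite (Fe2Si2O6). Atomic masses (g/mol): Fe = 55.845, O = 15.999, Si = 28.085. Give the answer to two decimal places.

21.29 weight percent

Molar mass of Fe2Si2O6: 2×55.845 + 2×28.085 + 6×15.999 = 263.854 g/mol.
Mass of Si per formula unit: 2 × 28.085 = 56.170 g.
Weight fraction Si = 56.170 / 263.854 = 0.2129.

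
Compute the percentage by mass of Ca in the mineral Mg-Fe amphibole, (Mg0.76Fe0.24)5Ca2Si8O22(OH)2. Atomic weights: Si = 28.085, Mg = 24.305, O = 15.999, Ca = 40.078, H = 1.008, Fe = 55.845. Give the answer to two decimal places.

Formula mass = 3.80·24.305 + 1.20·55.845 + 2·40.078 + 8·28.085 + 24·15.999 + 2·1.008 = 850.201 g/mol, of which 80.156 g is Ca.
So Ca makes up 80.156/850.201 = 0.0943 of the mass, i.e. 9.43%.

9.43 weight percent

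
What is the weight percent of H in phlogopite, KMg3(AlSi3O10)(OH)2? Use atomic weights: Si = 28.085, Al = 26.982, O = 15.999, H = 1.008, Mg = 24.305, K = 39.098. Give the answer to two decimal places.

0.48 mass %

Molar mass of KMg3(AlSi3O10)(OH)2: 1×39.098 + 3×24.305 + 1×26.982 + 3×28.085 + 12×15.999 + 2×1.008 = 417.254 g/mol.
Mass of H per formula unit: 2 × 1.008 = 2.016 g.
Weight fraction H = 2.016 / 417.254 = 0.0048.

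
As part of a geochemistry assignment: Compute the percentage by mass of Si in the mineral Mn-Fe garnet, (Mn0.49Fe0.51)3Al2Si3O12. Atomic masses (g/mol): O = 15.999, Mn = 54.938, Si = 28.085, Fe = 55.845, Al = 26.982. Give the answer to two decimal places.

16.97 mass %

Molar mass of (Mn0.49Fe0.51)3Al2Si3O12: 1.47×54.938 + 1.53×55.845 + 2×26.982 + 3×28.085 + 12×15.999 = 496.409 g/mol.
Mass of Si per formula unit: 3 × 28.085 = 84.255 g.
Weight fraction Si = 84.255 / 496.409 = 0.1697.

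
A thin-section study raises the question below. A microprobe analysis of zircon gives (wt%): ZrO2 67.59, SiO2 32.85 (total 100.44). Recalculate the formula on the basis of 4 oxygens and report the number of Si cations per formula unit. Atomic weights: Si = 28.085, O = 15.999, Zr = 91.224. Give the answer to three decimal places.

ZrO2 (M=123.222): mol = 0.54852; Zr = 0.54852, O = 1.09704.
SiO2 (M=60.083): mol = 0.54674; Si = 0.54674, O = 1.09348.
ΣO = 2.19052; factor = 4/ΣO = 1.82605.
Si apfu = 0.54674 × 1.82605 = 0.998.

0.998 Si apfu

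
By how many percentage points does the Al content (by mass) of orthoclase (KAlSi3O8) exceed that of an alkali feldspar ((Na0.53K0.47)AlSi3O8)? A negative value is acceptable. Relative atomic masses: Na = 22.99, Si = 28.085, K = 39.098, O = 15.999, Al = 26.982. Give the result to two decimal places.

Al in KAlSi3O8: molar mass 278.327 g/mol; 1×26.982 = 26.982 g → 9.69 wt%.
Al in (Na0.53K0.47)AlSi3O8: molar mass 269.790 g/mol; 1×26.982 = 26.982 g → 10.00 wt%.
Difference = 9.69 − 10.00 = -0.31 percentage points.

-0.31 percentage points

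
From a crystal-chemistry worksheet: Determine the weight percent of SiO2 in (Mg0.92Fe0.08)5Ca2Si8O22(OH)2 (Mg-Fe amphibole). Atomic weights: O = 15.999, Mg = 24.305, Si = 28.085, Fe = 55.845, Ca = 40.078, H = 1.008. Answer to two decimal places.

Formula mass = 824.969 g/mol.
8 Si → 8.0000 mol SiO2 per formula unit; M(SiO2) = 60.083, so SiO2 mass = 480.664 g.
480.664/824.969 × 100 = 58.26 wt%.

58.26 wt%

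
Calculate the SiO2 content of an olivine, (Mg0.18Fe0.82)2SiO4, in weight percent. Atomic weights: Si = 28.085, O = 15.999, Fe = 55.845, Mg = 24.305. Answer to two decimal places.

Molar mass of (Mg0.18Fe0.82)2SiO4 = 0.36·24.305 + 1.64·55.845 + 1·28.085 + 4·15.999 = 192.417 g/mol.
Each formula unit contains 1 Si, equivalent to 1/1 = 1.0000 mol SiO2.
M(SiO2) = 1×28.085 + 2×15.999 = 60.083 g/mol.
Mass of SiO2 per formula unit = 1.0000 × 60.083 = 60.083 g.
SiO2 wt% = 60.083 / 192.417 × 100 = 31.23%.

31.23 wt%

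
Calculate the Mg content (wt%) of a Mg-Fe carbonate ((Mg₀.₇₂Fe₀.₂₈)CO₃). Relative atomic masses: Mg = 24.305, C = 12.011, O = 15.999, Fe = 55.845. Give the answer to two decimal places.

M((Mg₀.₇₂Fe₀.₂₈)CO₃) = 93.144 g/mol.
Mg contributes 0.72 × 24.305 = 17.500 g per mole.
17.500/93.144 = 0.1879 → 18.79%.

18.79 wt%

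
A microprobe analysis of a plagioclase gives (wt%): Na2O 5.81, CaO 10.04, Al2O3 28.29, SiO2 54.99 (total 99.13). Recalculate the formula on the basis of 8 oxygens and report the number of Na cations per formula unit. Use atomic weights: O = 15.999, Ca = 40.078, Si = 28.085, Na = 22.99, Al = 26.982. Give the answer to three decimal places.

5.81 wt% Na2O ÷ 61.979 g/mol = 0.09374 mol, giving 0.18748 Na and 0.09374 O.
10.04 wt% CaO ÷ 56.077 g/mol = 0.17904 mol, giving 0.17904 Ca and 0.17904 O.
28.29 wt% Al2O3 ÷ 101.961 g/mol = 0.27746 mol, giving 0.55492 Al and 0.83238 O.
54.99 wt% SiO2 ÷ 60.083 g/mol = 0.91523 mol, giving 0.91523 Si and 1.83046 O.
Oxygen sums to 2.93562; scaling by 8/2.93562 = 2.72515 puts the formula on 8 O.
Na: 0.18748 × 2.72515 = 0.511 atoms per formula unit.

0.511 Na apfu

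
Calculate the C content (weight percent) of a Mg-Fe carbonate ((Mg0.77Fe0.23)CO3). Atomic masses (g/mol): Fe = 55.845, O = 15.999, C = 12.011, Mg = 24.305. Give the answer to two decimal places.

Molar mass of (Mg0.77Fe0.23)CO3: 0.77*24.305 + 0.23*55.845 + 1*12.011 + 3*15.999 = 91.567 g/mol.
Mass of C per formula unit: 1 × 12.011 = 12.011 g.
Weight fraction C = 12.011 / 91.567 = 0.1312.

13.12 weight percent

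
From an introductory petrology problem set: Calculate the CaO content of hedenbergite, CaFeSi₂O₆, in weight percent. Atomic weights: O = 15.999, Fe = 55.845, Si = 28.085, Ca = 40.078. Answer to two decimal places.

Molar mass of CaFeSi₂O₆ = 1*40.078 + 1*55.845 + 2*28.085 + 6*15.999 = 248.087 g/mol.
Each formula unit contains 1 Ca, equivalent to 1/1 = 1.0000 mol CaO.
M(CaO) = 1×40.078 + 1×15.999 = 56.077 g/mol.
Mass of CaO per formula unit = 1.0000 × 56.077 = 56.077 g.
CaO wt% = 56.077 / 248.087 × 100 = 22.60%.

22.60 wt%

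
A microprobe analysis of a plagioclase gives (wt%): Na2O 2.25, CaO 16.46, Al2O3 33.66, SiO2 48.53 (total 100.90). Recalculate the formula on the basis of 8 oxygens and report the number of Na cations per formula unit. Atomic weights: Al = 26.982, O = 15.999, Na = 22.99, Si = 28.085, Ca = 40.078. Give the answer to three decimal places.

2.25 wt% Na2O ÷ 61.979 g/mol = 0.03630 mol, giving 0.07260 Na and 0.03630 O.
16.46 wt% CaO ÷ 56.077 g/mol = 0.29352 mol, giving 0.29352 Ca and 0.29352 O.
33.66 wt% Al2O3 ÷ 101.961 g/mol = 0.33013 mol, giving 0.66026 Al and 0.99039 O.
48.53 wt% SiO2 ÷ 60.083 g/mol = 0.80772 mol, giving 0.80772 Si and 1.61544 O.
Oxygen sums to 2.93565; scaling by 8/2.93565 = 2.72512 puts the formula on 8 O.
Na: 0.07260 × 2.72512 = 0.198 atoms per formula unit.

0.198 Na apfu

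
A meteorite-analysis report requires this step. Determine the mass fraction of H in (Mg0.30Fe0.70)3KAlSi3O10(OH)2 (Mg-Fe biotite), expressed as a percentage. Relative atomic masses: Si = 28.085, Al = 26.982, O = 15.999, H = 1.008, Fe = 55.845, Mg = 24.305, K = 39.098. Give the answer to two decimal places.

M((Mg0.30Fe0.70)3KAlSi3O10(OH)2) = 483.488 g/mol.
H contributes 2 × 1.008 = 2.016 g per mole.
2.016/483.488 = 0.0042 → 0.42%.

0.42 weight percent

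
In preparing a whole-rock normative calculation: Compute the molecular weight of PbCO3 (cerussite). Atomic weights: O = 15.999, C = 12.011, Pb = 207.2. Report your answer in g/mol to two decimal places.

The formula mass is the sum 1×207.2 + 1×12.011 + 3×15.999.

267.21 g/mol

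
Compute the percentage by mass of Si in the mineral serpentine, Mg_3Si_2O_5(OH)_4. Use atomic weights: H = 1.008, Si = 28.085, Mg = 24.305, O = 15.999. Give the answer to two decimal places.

M(Mg_3Si_2O_5(OH)_4) = 277.108 g/mol.
Si contributes 2 × 28.085 = 56.170 g per mole.
56.170/277.108 = 0.2027 → 20.27%.

20.27 mass %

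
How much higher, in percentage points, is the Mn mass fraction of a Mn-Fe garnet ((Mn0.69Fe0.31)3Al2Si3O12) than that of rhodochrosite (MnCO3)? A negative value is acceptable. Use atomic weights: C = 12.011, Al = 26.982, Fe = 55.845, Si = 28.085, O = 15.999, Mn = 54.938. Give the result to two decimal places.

Mn in (Mn0.69Fe0.31)3Al2Si3O12: molar mass 495.865 g/mol; 2.07×54.938 = 113.722 g → 22.93 wt%.
Mn in MnCO3: molar mass 114.946 g/mol; 1×54.938 = 54.938 g → 47.79 wt%.
Difference = 22.93 − 47.79 = -24.86 percentage points.

-24.86 percentage points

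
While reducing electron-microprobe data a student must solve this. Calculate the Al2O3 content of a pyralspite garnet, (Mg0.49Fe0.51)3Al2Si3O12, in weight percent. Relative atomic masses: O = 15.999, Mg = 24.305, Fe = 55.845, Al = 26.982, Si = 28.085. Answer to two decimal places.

Formula mass = 451.378 g/mol.
2 Al → 1.0000 mol Al2O3 per formula unit; M(Al2O3) = 101.961, so Al2O3 mass = 101.961 g.
101.961/451.378 × 100 = 22.59 wt%.

22.59 wt%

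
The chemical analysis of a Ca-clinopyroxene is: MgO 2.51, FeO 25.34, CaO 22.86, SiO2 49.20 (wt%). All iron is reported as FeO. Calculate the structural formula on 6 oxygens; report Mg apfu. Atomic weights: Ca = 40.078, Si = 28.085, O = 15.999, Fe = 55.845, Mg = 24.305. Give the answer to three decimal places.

0.152 Mg apfu

MgO (M=40.304): mol = 0.06228; Mg = 0.06228, O = 0.06228.
FeO (M=71.844): mol = 0.35271; Fe = 0.35271, O = 0.35271.
CaO (M=56.077): mol = 0.40765; Ca = 0.40765, O = 0.40765.
SiO2 (M=60.083): mol = 0.81887; Si = 0.81887, O = 1.63774.
ΣO = 2.46038; factor = 6/ΣO = 2.43865.
Mg apfu = 0.06228 × 2.43865 = 0.152.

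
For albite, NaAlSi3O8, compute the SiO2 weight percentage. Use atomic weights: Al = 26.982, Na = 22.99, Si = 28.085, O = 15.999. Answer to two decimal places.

Formula mass = 262.219 g/mol.
3 Si → 3.0000 mol SiO2 per formula unit; M(SiO2) = 60.083, so SiO2 mass = 180.249 g.
180.249/262.219 × 100 = 68.74 wt%.

68.74 wt%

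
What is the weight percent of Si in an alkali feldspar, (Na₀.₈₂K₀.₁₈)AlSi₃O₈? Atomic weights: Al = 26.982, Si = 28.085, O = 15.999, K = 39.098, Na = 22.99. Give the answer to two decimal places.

Molar mass of (Na₀.₈₂K₀.₁₈)AlSi₃O₈: 0.82*22.99 + 0.18*39.098 + 1*26.982 + 3*28.085 + 8*15.999 = 265.118 g/mol.
Mass of Si per formula unit: 3 × 28.085 = 84.255 g.
Weight fraction Si = 84.255 / 265.118 = 0.3178.

31.78 weight percent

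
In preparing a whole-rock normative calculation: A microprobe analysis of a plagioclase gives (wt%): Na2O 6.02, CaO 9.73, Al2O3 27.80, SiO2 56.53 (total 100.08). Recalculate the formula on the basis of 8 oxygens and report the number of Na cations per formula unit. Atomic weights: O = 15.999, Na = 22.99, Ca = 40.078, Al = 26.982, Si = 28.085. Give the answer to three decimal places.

Na2O: 6.02/61.979 = 0.09713 mol → 0.19426 mol Na, 0.09713 mol O.
CaO: 9.73/56.077 = 0.17351 mol → 0.17351 mol Ca, 0.17351 mol O.
Al2O3: 27.80/101.961 = 0.27265 mol → 0.54530 mol Al, 0.81795 mol O.
SiO2: 56.53/60.083 = 0.94087 mol → 0.94087 mol Si, 1.88174 mol O.
Total oxygen = 2.97033 mol. Normalization factor = 8/2.97033 = 2.69330.
Na per 8 O = 0.19426 × 2.69330 = 0.523.

0.523 Na apfu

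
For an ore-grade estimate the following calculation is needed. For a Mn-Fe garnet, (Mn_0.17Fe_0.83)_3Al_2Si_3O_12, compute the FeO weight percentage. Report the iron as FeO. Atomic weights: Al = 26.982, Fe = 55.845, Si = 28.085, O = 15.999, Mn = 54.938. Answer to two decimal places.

Formula mass = 497.279 g/mol.
2.49 Fe → 2.4900 mol FeO per formula unit; M(FeO) = 71.844, so FeO mass = 178.892 g.
178.892/497.279 × 100 = 35.97 wt%.

35.97 wt%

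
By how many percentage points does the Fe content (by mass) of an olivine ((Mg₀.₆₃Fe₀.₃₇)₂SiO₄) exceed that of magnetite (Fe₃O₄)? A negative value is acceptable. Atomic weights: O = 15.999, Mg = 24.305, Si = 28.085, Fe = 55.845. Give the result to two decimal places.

First mineral: 41.325 g Fe in 164.031 g formula = 25.19 wt% Fe.
Second mineral: 167.535 g Fe in 231.531 g formula = 72.36 wt% Fe.
25.19% − 72.36% gives a difference of -47.17 percentage points.

-47.17 percentage points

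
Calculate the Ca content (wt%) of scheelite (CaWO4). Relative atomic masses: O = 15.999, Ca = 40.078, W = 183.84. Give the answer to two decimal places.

M(CaWO4) = 287.914 g/mol.
Ca contributes 1 × 40.078 = 40.078 g per mole.
40.078/287.914 = 0.1392 → 13.92%.

13.92 wt%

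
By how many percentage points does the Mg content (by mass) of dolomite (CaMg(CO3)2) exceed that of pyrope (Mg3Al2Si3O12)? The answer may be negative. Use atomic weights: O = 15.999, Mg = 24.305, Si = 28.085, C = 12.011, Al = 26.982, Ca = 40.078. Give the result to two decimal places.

Mg in CaMg(CO3)2: molar mass 184.399 g/mol; 1×24.305 = 24.305 g → 13.18 wt%.
Mg in Mg3Al2Si3O12: molar mass 403.122 g/mol; 3×24.305 = 72.915 g → 18.09 wt%.
Difference = 13.18 − 18.09 = -4.91 percentage points.

-4.91 percentage points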